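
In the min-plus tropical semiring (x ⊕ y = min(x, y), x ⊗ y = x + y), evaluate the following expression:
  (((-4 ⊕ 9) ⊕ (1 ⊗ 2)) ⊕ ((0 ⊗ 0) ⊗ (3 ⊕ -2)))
(((-4 ⊕ 9) ⊕ (1 ⊗ 2)) ⊕ ((0 ⊗ 0) ⊗ (3 ⊕ -2))) = -4

Expand innermost to outermost. Recall ⊕ takes the minimum of its arguments and ⊗ takes their sum. Working out the expression (((-4 ⊕ 9) ⊕ (1 ⊗ 2)) ⊕ ((0 ⊗ 0) ⊗ (3 ⊕ -2))) gives -4.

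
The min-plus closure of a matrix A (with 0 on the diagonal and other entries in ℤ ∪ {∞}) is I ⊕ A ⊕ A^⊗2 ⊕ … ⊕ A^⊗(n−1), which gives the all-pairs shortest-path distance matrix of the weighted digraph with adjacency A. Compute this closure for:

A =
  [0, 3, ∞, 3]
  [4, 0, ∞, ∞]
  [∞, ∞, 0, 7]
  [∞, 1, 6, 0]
Closure =
  [0, 3, 9, 3]
  [4, 0, 13, 7]
  [12, 8, 0, 7]
  [5, 1, 6, 0]

This is the Floyd-Warshall all-pairs shortest-path computation. For each intermediate vertex k = 0, 1, …, 3, update dist[i][j] ← min(dist[i][j], dist[i][k] + dist[k][j]). The final matrix gives, for each (i, j), the minimum total weight of any directed path from i to j (possibly empty when i = j).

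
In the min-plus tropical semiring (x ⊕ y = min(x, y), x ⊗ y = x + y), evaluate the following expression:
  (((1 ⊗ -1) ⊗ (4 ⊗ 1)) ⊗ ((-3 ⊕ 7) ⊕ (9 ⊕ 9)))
(((1 ⊗ -1) ⊗ (4 ⊗ 1)) ⊗ ((-3 ⊕ 7) ⊕ (9 ⊕ 9))) = 2

Expand innermost to outermost. Recall ⊕ takes the minimum of its arguments and ⊗ takes their sum. Working out the expression (((1 ⊗ -1) ⊗ (4 ⊗ 1)) ⊗ ((-3 ⊕ 7) ⊕ (9 ⊕ 9))) gives 2.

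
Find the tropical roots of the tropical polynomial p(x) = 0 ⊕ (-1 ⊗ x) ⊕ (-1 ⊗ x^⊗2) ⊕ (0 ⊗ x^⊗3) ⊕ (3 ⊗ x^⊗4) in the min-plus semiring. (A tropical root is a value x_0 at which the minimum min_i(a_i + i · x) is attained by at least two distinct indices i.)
Roots: {-3, -1, 0, 1}

Each tropical root is a break point of the lower envelope of the lines y = a_i + i · x (there are 5 lines, with slopes 0, 1, ..., 4). Only the lines that attain the minimum somewhere contribute to roots; other lines are dominated. Here the surviving (envelope) indices are i = 4, i = 3, i = 2, i = 1, i = 0.
Intersections between consecutive envelope lines give the roots: for adjacent envelope indices i < j the intersection is x = (a_i − a_j) / (j − i). Reading off the sorted break points: {-3, -1, 0, 1}.
Verification: at each break x_0, at least two indices attain the minimum of min_i(a_i + i · x_0).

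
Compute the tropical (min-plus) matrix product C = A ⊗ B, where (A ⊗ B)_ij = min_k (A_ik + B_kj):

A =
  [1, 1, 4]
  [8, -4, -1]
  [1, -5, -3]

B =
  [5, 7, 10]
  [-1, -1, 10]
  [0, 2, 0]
A ⊗ B =
  [0, 0, 4]
  [-5, -5, -1]
  [-6, -6, -3]

Apply the min-plus product entry-by-entry:
  C[0][0] = min over k of (A[0][0] + B[0][0] = 1 + 5 = 6, A[0][1] + B[1][0] = 1 + -1 = 0, A[0][2] + B[2][0] = 4 + 0 = 4) = 0 (attained at k = 1)
  C[0][1] = min over k of (A[0][0] + B[0][1] = 1 + 7 = 8, A[0][1] + B[1][1] = 1 + -1 = 0, A[0][2] + B[2][1] = 4 + 2 = 6) = 0 (attained at k = 1)
  C[0][2] = min over k of (A[0][0] + B[0][2] = 1 + 10 = 11, A[0][1] + B[1][2] = 1 + 10 = 11, A[0][2] + B[2][2] = 4 + 0 = 4) = 4 (attained at k = 2)
  C[1][0] = min over k of (A[1][0] + B[0][0] = 8 + 5 = 13, A[1][1] + B[1][0] = -4 + -1 = -5, A[1][2] + B[2][0] = -1 + 0 = -1) = -5 (attained at k = 1)
  C[1][1] = min over k of (A[1][0] + B[0][1] = 8 + 7 = 15, A[1][1] + B[1][1] = -4 + -1 = -5, A[1][2] + B[2][1] = -1 + 2 = 1) = -5 (attained at k = 1)
  C[1][2] = min over k of (A[1][0] + B[0][2] = 8 + 10 = 18, A[1][1] + B[1][2] = -4 + 10 = 6, A[1][2] + B[2][2] = -1 + 0 = -1) = -1 (attained at k = 2)
  C[2][0] = min over k of (A[2][0] + B[0][0] = 1 + 5 = 6, A[2][1] + B[1][0] = -5 + -1 = -6, A[2][2] + B[2][0] = -3 + 0 = -3) = -6 (attained at k = 1)
  C[2][1] = min over k of (A[2][0] + B[0][1] = 1 + 7 = 8, A[2][1] + B[1][1] = -5 + -1 = -6, A[2][2] + B[2][1] = -3 + 2 = -1) = -6 (attained at k = 1)
  C[2][2] = min over k of (A[2][0] + B[0][2] = 1 + 10 = 11, A[2][1] + B[1][2] = -5 + 10 = 5, A[2][2] + B[2][2] = -3 + 0 = -3) = -3 (attained at k = 2)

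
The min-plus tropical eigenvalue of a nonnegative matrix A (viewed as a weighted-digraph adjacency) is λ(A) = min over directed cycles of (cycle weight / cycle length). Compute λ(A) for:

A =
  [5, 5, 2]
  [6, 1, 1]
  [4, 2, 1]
λ(A) = 1

Enumerate directed cycles and compute their means (weight / length). Sample:
  cycle 0 → 0: weight = 5, length = 1, mean = 5/1 ≈ 5.000
  cycle 1 → 1: weight = 1, length = 1, mean = 1/1 ≈ 1.000
  cycle 2 → 2: weight = 1, length = 1, mean = 1/1 ≈ 1.000
  cycle 0 → 1 → 0: weight = 11, length = 2, mean = 11/2 ≈ 5.500
  cycle 0 → 2 → 0: weight = 6, length = 2, mean = 6/2 ≈ 3.000
  cycle 1 → 0 → 1: weight = 11, length = 2, mean = 11/2 ≈ 5.500
Minimum mean = 1.000, attained e.g. along the cycle 1 → 1 with weight 1 and length 1. So λ(A) = 1/1 = 1.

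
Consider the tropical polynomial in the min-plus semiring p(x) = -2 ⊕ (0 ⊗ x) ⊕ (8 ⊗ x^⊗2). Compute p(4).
p(4) = -2

A tropical monomial a ⊗ x^⊗i evaluates to a + i · x. Evaluating each term at x = 4:
  Term 0 contributes -2 + 0 · 4 = -2
  Term 1 contributes 0 + 1 · 4 = 4
  Term 2 contributes 8 + 2 · 4 = 16
p(4) = ⊕ of these = min[-2, 4, 16] = -2.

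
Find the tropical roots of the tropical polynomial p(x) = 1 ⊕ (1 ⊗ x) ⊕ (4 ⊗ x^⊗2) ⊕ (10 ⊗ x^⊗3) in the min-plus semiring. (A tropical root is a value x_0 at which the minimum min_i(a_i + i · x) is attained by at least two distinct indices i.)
Roots: {-6, -3, 0}

Each tropical root is a break point of the lower envelope of the lines y = a_i + i · x (there are 4 lines, with slopes 0, 1, ..., 3). Only the lines that attain the minimum somewhere contribute to roots; other lines are dominated. Here the surviving (envelope) indices are i = 3, i = 2, i = 1, i = 0.
Intersections between consecutive envelope lines give the roots: for adjacent envelope indices i < j the intersection is x = (a_i − a_j) / (j − i). Reading off the sorted break points: {-6, -3, 0}.
Verification: at each break x_0, at least two indices attain the minimum of min_i(a_i + i · x_0).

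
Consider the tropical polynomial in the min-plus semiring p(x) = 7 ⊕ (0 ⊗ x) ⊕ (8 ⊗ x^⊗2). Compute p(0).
p(0) = 0

A tropical monomial a ⊗ x^⊗i evaluates to a + i · x. Evaluating each term at x = 0:
  Term 0 contributes 7 + 0 · 0 = 7
  Term 1 contributes 0 + 1 · 0 = 0
  Term 2 contributes 8 + 2 · 0 = 8
p(0) = ⊕ of these = min[7, 0, 8] = 0.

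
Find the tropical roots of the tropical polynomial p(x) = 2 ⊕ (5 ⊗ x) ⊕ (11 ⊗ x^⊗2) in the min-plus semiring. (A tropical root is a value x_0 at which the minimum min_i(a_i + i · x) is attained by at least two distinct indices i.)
Roots: {-6, -3}

Each tropical root is a break point of the lower envelope of the lines y = a_i + i · x (there are 3 lines, with slopes 0, 1, ..., 2). Only the lines that attain the minimum somewhere contribute to roots; other lines are dominated. Here the surviving (envelope) indices are i = 2, i = 1, i = 0.
Intersections between consecutive envelope lines give the roots: for adjacent envelope indices i < j the intersection is x = (a_i − a_j) / (j − i). Reading off the sorted break points: {-6, -3}.
Verification: at each break x_0, at least two indices attain the minimum of min_i(a_i + i · x_0).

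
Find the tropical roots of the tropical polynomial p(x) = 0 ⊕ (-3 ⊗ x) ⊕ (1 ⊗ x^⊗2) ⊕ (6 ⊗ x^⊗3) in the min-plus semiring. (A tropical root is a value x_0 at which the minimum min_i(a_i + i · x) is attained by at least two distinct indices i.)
Roots: {-5, -4, 3}

Each tropical root is a break point of the lower envelope of the lines y = a_i + i · x (there are 4 lines, with slopes 0, 1, ..., 3). Only the lines that attain the minimum somewhere contribute to roots; other lines are dominated. Here the surviving (envelope) indices are i = 3, i = 2, i = 1, i = 0.
Intersections between consecutive envelope lines give the roots: for adjacent envelope indices i < j the intersection is x = (a_i − a_j) / (j − i). Reading off the sorted break points: {-5, -4, 3}.
Verification: at each break x_0, at least two indices attain the minimum of min_i(a_i + i · x_0).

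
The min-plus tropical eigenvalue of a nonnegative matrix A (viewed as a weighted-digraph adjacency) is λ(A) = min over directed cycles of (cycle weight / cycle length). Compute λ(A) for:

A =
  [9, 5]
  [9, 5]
λ(A) = 5

Enumerate directed cycles and compute their means (weight / length). Sample:
  cycle 0 → 0: weight = 9, length = 1, mean = 9/1 ≈ 9.000
  cycle 1 → 1: weight = 5, length = 1, mean = 5/1 ≈ 5.000
  cycle 0 → 1 → 0: weight = 14, length = 2, mean = 14/2 ≈ 7.000
  cycle 1 → 0 → 1: weight = 14, length = 2, mean = 14/2 ≈ 7.000
Minimum mean = 5.000, attained e.g. along the cycle 1 → 1 with weight 5 and length 1. So λ(A) = 5/1 = 5.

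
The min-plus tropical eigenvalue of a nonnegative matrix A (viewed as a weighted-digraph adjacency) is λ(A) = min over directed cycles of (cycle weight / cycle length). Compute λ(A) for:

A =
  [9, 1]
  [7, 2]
λ(A) = 2

Enumerate directed cycles and compute their means (weight / length). Sample:
  cycle 0 → 0: weight = 9, length = 1, mean = 9/1 ≈ 9.000
  cycle 1 → 1: weight = 2, length = 1, mean = 2/1 ≈ 2.000
  cycle 0 → 1 → 0: weight = 8, length = 2, mean = 8/2 ≈ 4.000
  cycle 1 → 0 → 1: weight = 8, length = 2, mean = 8/2 ≈ 4.000
Minimum mean = 2.000, attained e.g. along the cycle 1 → 1 with weight 2 and length 1. So λ(A) = 2/1 = 2.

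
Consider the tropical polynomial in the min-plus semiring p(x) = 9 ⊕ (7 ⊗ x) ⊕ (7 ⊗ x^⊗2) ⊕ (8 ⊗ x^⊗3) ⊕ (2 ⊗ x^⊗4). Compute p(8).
p(8) = 9

A tropical monomial a ⊗ x^⊗i evaluates to a + i · x. Evaluating each term at x = 8:
  Term 0 contributes 9 + 0 · 8 = 9
  Term 1 contributes 7 + 1 · 8 = 15
  Term 2 contributes 7 + 2 · 8 = 23
  Term 3 contributes 8 + 3 · 8 = 32
  Term 4 contributes 2 + 4 · 8 = 34
p(8) = ⊕ of these = min[9, 15, 23, 32, 34] = 9.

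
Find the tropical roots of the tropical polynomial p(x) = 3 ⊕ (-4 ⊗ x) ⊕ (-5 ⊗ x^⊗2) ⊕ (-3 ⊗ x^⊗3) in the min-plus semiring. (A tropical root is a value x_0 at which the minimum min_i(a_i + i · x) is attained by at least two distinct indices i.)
Roots: {-2, 1, 7}

Each tropical root is a break point of the lower envelope of the lines y = a_i + i · x (there are 4 lines, with slopes 0, 1, ..., 3). Only the lines that attain the minimum somewhere contribute to roots; other lines are dominated. Here the surviving (envelope) indices are i = 3, i = 2, i = 1, i = 0.
Intersections between consecutive envelope lines give the roots: for adjacent envelope indices i < j the intersection is x = (a_i − a_j) / (j − i). Reading off the sorted break points: {-2, 1, 7}.
Verification: at each break x_0, at least two indices attain the minimum of min_i(a_i + i · x_0).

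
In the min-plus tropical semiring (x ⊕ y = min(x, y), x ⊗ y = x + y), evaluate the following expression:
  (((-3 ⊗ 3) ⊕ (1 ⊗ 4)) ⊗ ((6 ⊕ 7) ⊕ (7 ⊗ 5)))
(((-3 ⊗ 3) ⊕ (1 ⊗ 4)) ⊗ ((6 ⊕ 7) ⊕ (7 ⊗ 5))) = 6

Expand innermost to outermost. Recall ⊕ takes the minimum of its arguments and ⊗ takes their sum. Working out the expression (((-3 ⊗ 3) ⊕ (1 ⊗ 4)) ⊗ ((6 ⊕ 7) ⊕ (7 ⊗ 5))) gives 6.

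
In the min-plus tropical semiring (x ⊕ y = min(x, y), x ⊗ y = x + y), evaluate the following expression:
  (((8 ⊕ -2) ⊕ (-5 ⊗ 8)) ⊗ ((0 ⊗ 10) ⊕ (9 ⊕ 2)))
(((8 ⊕ -2) ⊕ (-5 ⊗ 8)) ⊗ ((0 ⊗ 10) ⊕ (9 ⊕ 2))) = 0

Expand innermost to outermost. Recall ⊕ takes the minimum of its arguments and ⊗ takes their sum. Working out the expression (((8 ⊕ -2) ⊕ (-5 ⊗ 8)) ⊗ ((0 ⊗ 10) ⊕ (9 ⊕ 2))) gives 0.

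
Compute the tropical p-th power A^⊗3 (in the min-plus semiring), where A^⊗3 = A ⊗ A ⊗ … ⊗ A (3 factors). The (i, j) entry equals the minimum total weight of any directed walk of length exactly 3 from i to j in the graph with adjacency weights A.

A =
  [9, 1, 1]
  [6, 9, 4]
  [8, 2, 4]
A^⊗3 =
  [9, 7, 7]
  [12, 9, 10]
  [12, 8, 9]

Each entry (A^⊗3)_ij equals the minimum over all length-3 walks i = v_0 → v_1 → … → v_3 = j of Σ_t A[v_t][v_{t+1}]. For example, for (i, j) = (0, 2) we minimise over 9 possible intermediate vertex sequences; the minimum is 7, attained along the walk 0 → 2 → 1 → 2.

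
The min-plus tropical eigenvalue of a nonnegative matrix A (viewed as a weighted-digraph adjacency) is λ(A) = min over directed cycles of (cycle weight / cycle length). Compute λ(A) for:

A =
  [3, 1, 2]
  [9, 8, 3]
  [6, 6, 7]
λ(A) = 3

Enumerate directed cycles and compute their means (weight / length). Sample:
  cycle 0 → 0: weight = 3, length = 1, mean = 3/1 ≈ 3.000
  cycle 1 → 1: weight = 8, length = 1, mean = 8/1 ≈ 8.000
  cycle 2 → 2: weight = 7, length = 1, mean = 7/1 ≈ 7.000
  cycle 0 → 1 → 0: weight = 10, length = 2, mean = 10/2 ≈ 5.000
  cycle 0 → 2 → 0: weight = 8, length = 2, mean = 8/2 ≈ 4.000
  cycle 1 → 0 → 1: weight = 10, length = 2, mean = 10/2 ≈ 5.000
Minimum mean = 3.000, attained e.g. along the cycle 0 → 0 with weight 3 and length 1. So λ(A) = 3/1 = 3.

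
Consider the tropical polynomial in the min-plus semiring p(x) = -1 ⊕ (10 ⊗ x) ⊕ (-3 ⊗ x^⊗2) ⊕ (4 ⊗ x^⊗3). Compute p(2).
p(2) = -1

A tropical monomial a ⊗ x^⊗i evaluates to a + i · x. Evaluating each term at x = 2:
  Term 0 contributes -1 + 0 · 2 = -1
  Term 1 contributes 10 + 1 · 2 = 12
  Term 2 contributes -3 + 2 · 2 = 1
  Term 3 contributes 4 + 3 · 2 = 10
p(2) = ⊕ of these = min[-1, 12, 1, 10] = -1.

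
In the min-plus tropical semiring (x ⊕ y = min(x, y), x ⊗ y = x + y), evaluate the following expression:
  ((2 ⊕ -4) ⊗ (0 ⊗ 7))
((2 ⊕ -4) ⊗ (0 ⊗ 7)) = 3

Expand innermost to outermost. Recall ⊕ takes the minimum of its arguments and ⊗ takes their sum. Working out the expression ((2 ⊕ -4) ⊗ (0 ⊗ 7)) gives 3.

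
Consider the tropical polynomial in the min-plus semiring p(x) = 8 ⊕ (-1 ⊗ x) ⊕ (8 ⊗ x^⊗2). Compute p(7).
p(7) = 6

A tropical monomial a ⊗ x^⊗i evaluates to a + i · x. Evaluating each term at x = 7:
  Term 0 contributes 8 + 0 · 7 = 8
  Term 1 contributes -1 + 1 · 7 = 6
  Term 2 contributes 8 + 2 · 7 = 22
p(7) = ⊕ of these = min[8, 6, 22] = 6.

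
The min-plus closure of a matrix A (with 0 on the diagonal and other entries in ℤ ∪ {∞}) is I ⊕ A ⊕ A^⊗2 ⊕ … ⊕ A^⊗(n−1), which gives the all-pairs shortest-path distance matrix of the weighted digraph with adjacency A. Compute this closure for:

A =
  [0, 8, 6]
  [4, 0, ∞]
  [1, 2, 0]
Closure =
  [0, 8, 6]
  [4, 0, 10]
  [1, 2, 0]

This is the Floyd-Warshall all-pairs shortest-path computation. For each intermediate vertex k = 0, 1, …, 2, update dist[i][j] ← min(dist[i][j], dist[i][k] + dist[k][j]). The final matrix gives, for each (i, j), the minimum total weight of any directed path from i to j (possibly empty when i = j).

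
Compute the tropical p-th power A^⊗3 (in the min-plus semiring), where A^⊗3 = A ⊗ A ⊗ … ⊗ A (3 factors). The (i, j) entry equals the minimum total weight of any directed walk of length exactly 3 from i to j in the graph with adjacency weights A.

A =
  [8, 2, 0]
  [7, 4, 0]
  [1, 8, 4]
A^⊗3 =
  [3, 3, 1]
  [5, 3, 1]
  [2, 7, 3]

Each entry (A^⊗3)_ij equals the minimum over all length-3 walks i = v_0 → v_1 → … → v_3 = j of Σ_t A[v_t][v_{t+1}]. For example, for (i, j) = (0, 2) we minimise over 9 possible intermediate vertex sequences; the minimum is 1, attained along the walk 0 → 2 → 0 → 2.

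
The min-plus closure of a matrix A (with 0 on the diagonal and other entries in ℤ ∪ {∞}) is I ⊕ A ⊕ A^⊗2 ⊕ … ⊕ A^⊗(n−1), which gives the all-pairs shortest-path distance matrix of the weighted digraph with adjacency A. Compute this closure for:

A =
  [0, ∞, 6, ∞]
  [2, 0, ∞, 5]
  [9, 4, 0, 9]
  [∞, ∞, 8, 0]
Closure =
  [0, 10, 6, 15]
  [2, 0, 8, 5]
  [6, 4, 0, 9]
  [14, 12, 8, 0]

This is the Floyd-Warshall all-pairs shortest-path computation. For each intermediate vertex k = 0, 1, …, 3, update dist[i][j] ← min(dist[i][j], dist[i][k] + dist[k][j]). The final matrix gives, for each (i, j), the minimum total weight of any directed path from i to j (possibly empty when i = j).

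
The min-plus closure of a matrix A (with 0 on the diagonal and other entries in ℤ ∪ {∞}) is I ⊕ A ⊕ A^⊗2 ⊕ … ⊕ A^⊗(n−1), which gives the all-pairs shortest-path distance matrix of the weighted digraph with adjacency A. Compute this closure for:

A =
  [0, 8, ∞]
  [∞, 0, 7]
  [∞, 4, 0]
Closure =
  [0, 8, 15]
  [∞, 0, 7]
  [∞, 4, 0]

This is the Floyd-Warshall all-pairs shortest-path computation. For each intermediate vertex k = 0, 1, …, 2, update dist[i][j] ← min(dist[i][j], dist[i][k] + dist[k][j]). The final matrix gives, for each (i, j), the minimum total weight of any directed path from i to j (possibly empty when i = j).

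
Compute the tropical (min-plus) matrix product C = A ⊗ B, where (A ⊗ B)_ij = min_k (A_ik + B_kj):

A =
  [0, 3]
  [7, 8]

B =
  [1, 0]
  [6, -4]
A ⊗ B =
  [1, -1]
  [8, 4]

Apply the min-plus product entry-by-entry:
  C[0][0] = min over k of (A[0][0] + B[0][0] = 0 + 1 = 1, A[0][1] + B[1][0] = 3 + 6 = 9) = 1 (attained at k = 0)
  C[0][1] = min over k of (A[0][0] + B[0][1] = 0 + 0 = 0, A[0][1] + B[1][1] = 3 + -4 = -1) = -1 (attained at k = 1)
  C[1][0] = min over k of (A[1][0] + B[0][0] = 7 + 1 = 8, A[1][1] + B[1][0] = 8 + 6 = 14) = 8 (attained at k = 0)
  C[1][1] = min over k of (A[1][0] + B[0][1] = 7 + 0 = 7, A[1][1] + B[1][1] = 8 + -4 = 4) = 4 (attained at k = 1)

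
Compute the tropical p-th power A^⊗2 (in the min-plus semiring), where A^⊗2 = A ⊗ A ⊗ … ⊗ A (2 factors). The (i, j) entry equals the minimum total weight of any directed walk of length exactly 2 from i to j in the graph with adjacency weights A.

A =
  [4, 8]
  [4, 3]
A^⊗2 =
  [8, 11]
  [7, 6]

Each entry (A^⊗2)_ij equals the minimum over all length-2 walks i = v_0 → v_1 → … → v_2 = j of Σ_t A[v_t][v_{t+1}]. For example, for (i, j) = (0, 1) we minimise over 2 possible intermediate vertex sequences; the minimum is 11, attained along the walk 0 → 1 → 1.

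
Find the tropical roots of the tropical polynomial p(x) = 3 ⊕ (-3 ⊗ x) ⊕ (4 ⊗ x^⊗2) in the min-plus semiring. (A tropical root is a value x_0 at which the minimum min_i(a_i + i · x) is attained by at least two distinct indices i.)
Roots: {-7, 6}

Each tropical root is a break point of the lower envelope of the lines y = a_i + i · x (there are 3 lines, with slopes 0, 1, ..., 2). Only the lines that attain the minimum somewhere contribute to roots; other lines are dominated. Here the surviving (envelope) indices are i = 2, i = 1, i = 0.
Intersections between consecutive envelope lines give the roots: for adjacent envelope indices i < j the intersection is x = (a_i − a_j) / (j − i). Reading off the sorted break points: {-7, 6}.
Verification: at each break x_0, at least two indices attain the minimum of min_i(a_i + i · x_0).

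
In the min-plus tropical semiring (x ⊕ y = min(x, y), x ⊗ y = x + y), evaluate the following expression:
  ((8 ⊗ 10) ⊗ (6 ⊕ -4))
((8 ⊗ 10) ⊗ (6 ⊕ -4)) = 14

Expand innermost to outermost. Recall ⊕ takes the minimum of its arguments and ⊗ takes their sum. Working out the expression ((8 ⊗ 10) ⊗ (6 ⊕ -4)) gives 14.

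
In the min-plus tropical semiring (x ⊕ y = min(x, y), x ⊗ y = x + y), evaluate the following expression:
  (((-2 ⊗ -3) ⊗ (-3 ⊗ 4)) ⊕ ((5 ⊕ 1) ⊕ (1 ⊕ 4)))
(((-2 ⊗ -3) ⊗ (-3 ⊗ 4)) ⊕ ((5 ⊕ 1) ⊕ (1 ⊕ 4))) = -4

Expand innermost to outermost. Recall ⊕ takes the minimum of its arguments and ⊗ takes their sum. Working out the expression (((-2 ⊗ -3) ⊗ (-3 ⊗ 4)) ⊕ ((5 ⊕ 1) ⊕ (1 ⊕ 4))) gives -4.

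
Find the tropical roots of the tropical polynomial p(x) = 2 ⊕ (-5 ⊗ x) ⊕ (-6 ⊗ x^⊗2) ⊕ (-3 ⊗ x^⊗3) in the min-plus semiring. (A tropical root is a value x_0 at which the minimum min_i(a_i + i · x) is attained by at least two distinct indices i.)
Roots: {-3, 1, 7}

Each tropical root is a break point of the lower envelope of the lines y = a_i + i · x (there are 4 lines, with slopes 0, 1, ..., 3). Only the lines that attain the minimum somewhere contribute to roots; other lines are dominated. Here the surviving (envelope) indices are i = 3, i = 2, i = 1, i = 0.
Intersections between consecutive envelope lines give the roots: for adjacent envelope indices i < j the intersection is x = (a_i − a_j) / (j − i). Reading off the sorted break points: {-3, 1, 7}.
Verification: at each break x_0, at least two indices attain the minimum of min_i(a_i + i · x_0).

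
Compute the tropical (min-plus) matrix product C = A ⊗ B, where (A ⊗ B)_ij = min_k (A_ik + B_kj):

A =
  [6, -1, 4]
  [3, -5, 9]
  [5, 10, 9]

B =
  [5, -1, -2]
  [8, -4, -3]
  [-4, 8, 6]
A ⊗ B =
  [0, -5, -4]
  [3, -9, -8]
  [5, 4, 3]

Apply the min-plus product entry-by-entry:
  C[0][0] = min over k of (A[0][0] + B[0][0] = 6 + 5 = 11, A[0][1] + B[1][0] = -1 + 8 = 7, A[0][2] + B[2][0] = 4 + -4 = 0) = 0 (attained at k = 2)
  C[0][1] = min over k of (A[0][0] + B[0][1] = 6 + -1 = 5, A[0][1] + B[1][1] = -1 + -4 = -5, A[0][2] + B[2][1] = 4 + 8 = 12) = -5 (attained at k = 1)
  C[0][2] = min over k of (A[0][0] + B[0][2] = 6 + -2 = 4, A[0][1] + B[1][2] = -1 + -3 = -4, A[0][2] + B[2][2] = 4 + 6 = 10) = -4 (attained at k = 1)
  C[1][0] = min over k of (A[1][0] + B[0][0] = 3 + 5 = 8, A[1][1] + B[1][0] = -5 + 8 = 3, A[1][2] + B[2][0] = 9 + -4 = 5) = 3 (attained at k = 1)
  C[1][1] = min over k of (A[1][0] + B[0][1] = 3 + -1 = 2, A[1][1] + B[1][1] = -5 + -4 = -9, A[1][2] + B[2][1] = 9 + 8 = 17) = -9 (attained at k = 1)
  C[1][2] = min over k of (A[1][0] + B[0][2] = 3 + -2 = 1, A[1][1] + B[1][2] = -5 + -3 = -8, A[1][2] + B[2][2] = 9 + 6 = 15) = -8 (attained at k = 1)
  C[2][0] = min over k of (A[2][0] + B[0][0] = 5 + 5 = 10, A[2][1] + B[1][0] = 10 + 8 = 18, A[2][2] + B[2][0] = 9 + -4 = 5) = 5 (attained at k = 2)
  C[2][1] = min over k of (A[2][0] + B[0][1] = 5 + -1 = 4, A[2][1] + B[1][1] = 10 + -4 = 6, A[2][2] + B[2][1] = 9 + 8 = 17) = 4 (attained at k = 0)
  C[2][2] = min over k of (A[2][0] + B[0][2] = 5 + -2 = 3, A[2][1] + B[1][2] = 10 + -3 = 7, A[2][2] + B[2][2] = 9 + 6 = 15) = 3 (attained at k = 0)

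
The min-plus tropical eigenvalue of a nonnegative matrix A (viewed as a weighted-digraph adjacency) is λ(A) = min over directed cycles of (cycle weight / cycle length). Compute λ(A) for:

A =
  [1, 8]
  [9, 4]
λ(A) = 1

Enumerate directed cycles and compute their means (weight / length). Sample:
  cycle 0 → 0: weight = 1, length = 1, mean = 1/1 ≈ 1.000
  cycle 1 → 1: weight = 4, length = 1, mean = 4/1 ≈ 4.000
  cycle 0 → 1 → 0: weight = 17, length = 2, mean = 17/2 ≈ 8.500
  cycle 1 → 0 → 1: weight = 17, length = 2, mean = 17/2 ≈ 8.500
Minimum mean = 1.000, attained e.g. along the cycle 0 → 0 with weight 1 and length 1. So λ(A) = 1/1 = 1.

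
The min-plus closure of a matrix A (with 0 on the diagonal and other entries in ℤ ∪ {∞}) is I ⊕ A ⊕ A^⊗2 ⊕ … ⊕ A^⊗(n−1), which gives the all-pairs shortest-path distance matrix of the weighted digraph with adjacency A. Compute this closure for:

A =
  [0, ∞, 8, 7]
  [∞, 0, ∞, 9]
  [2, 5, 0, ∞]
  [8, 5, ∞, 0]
Closure =
  [0, 12, 8, 7]
  [17, 0, 25, 9]
  [2, 5, 0, 9]
  [8, 5, 16, 0]

This is the Floyd-Warshall all-pairs shortest-path computation. For each intermediate vertex k = 0, 1, …, 3, update dist[i][j] ← min(dist[i][j], dist[i][k] + dist[k][j]). The final matrix gives, for each (i, j), the minimum total weight of any directed path from i to j (possibly empty when i = j).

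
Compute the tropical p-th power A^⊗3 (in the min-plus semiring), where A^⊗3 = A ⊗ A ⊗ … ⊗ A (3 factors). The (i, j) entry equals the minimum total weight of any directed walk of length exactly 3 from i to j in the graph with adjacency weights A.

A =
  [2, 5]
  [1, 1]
A^⊗3 =
  [6, 7]
  [3, 3]

Each entry (A^⊗3)_ij equals the minimum over all length-3 walks i = v_0 → v_1 → … → v_3 = j of Σ_t A[v_t][v_{t+1}]. For example, for (i, j) = (0, 1) we minimise over 4 possible intermediate vertex sequences; the minimum is 7, attained along the walk 0 → 1 → 1 → 1.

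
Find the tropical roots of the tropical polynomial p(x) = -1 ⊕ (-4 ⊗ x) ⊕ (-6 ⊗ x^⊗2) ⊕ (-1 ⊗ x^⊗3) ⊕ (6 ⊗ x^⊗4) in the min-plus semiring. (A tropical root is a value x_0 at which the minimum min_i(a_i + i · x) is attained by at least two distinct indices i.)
Roots: {-7, -5, 2, 3}

Each tropical root is a break point of the lower envelope of the lines y = a_i + i · x (there are 5 lines, with slopes 0, 1, ..., 4). Only the lines that attain the minimum somewhere contribute to roots; other lines are dominated. Here the surviving (envelope) indices are i = 4, i = 3, i = 2, i = 1, i = 0.
Intersections between consecutive envelope lines give the roots: for adjacent envelope indices i < j the intersection is x = (a_i − a_j) / (j − i). Reading off the sorted break points: {-7, -5, 2, 3}.
Verification: at each break x_0, at least two indices attain the minimum of min_i(a_i + i · x_0).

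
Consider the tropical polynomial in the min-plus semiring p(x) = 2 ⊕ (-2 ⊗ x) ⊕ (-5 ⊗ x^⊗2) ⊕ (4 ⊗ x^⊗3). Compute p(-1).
p(-1) = -7

A tropical monomial a ⊗ x^⊗i evaluates to a + i · x. Evaluating each term at x = -1:
  Term 0 contributes 2 + 0 · -1 = 2
  Term 1 contributes -2 + 1 · -1 = -3
  Term 2 contributes -5 + 2 · -1 = -7
  Term 3 contributes 4 + 3 · -1 = 1
p(-1) = ⊕ of these = min[2, -3, -7, 1] = -7.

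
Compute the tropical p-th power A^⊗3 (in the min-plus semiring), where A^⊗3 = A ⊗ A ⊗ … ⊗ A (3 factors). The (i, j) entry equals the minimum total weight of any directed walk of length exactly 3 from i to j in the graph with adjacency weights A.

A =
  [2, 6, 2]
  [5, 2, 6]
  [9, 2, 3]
A^⊗3 =
  [6, 6, 6]
  [9, 6, 9]
  [9, 6, 9]

Each entry (A^⊗3)_ij equals the minimum over all length-3 walks i = v_0 → v_1 → … → v_3 = j of Σ_t A[v_t][v_{t+1}]. For example, for (i, j) = (0, 2) we minimise over 9 possible intermediate vertex sequences; the minimum is 6, attained along the walk 0 → 0 → 0 → 2.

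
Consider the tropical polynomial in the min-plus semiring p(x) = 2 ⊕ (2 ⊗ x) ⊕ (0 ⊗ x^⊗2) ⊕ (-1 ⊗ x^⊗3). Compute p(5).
p(5) = 2

A tropical monomial a ⊗ x^⊗i evaluates to a + i · x. Evaluating each term at x = 5:
  Term 0 contributes 2 + 0 · 5 = 2
  Term 1 contributes 2 + 1 · 5 = 7
  Term 2 contributes 0 + 2 · 5 = 10
  Term 3 contributes -1 + 3 · 5 = 14
p(5) = ⊕ of these = min[2, 7, 10, 14] = 2.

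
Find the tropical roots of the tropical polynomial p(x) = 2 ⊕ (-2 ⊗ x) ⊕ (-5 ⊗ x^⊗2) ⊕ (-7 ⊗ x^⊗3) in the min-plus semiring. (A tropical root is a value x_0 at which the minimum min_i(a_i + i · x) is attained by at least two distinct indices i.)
Roots: {2, 3, 4}

Each tropical root is a break point of the lower envelope of the lines y = a_i + i · x (there are 4 lines, with slopes 0, 1, ..., 3). Only the lines that attain the minimum somewhere contribute to roots; other lines are dominated. Here the surviving (envelope) indices are i = 3, i = 2, i = 1, i = 0.
Intersections between consecutive envelope lines give the roots: for adjacent envelope indices i < j the intersection is x = (a_i − a_j) / (j − i). Reading off the sorted break points: {2, 3, 4}.
Verification: at each break x_0, at least two indices attain the minimum of min_i(a_i + i · x_0).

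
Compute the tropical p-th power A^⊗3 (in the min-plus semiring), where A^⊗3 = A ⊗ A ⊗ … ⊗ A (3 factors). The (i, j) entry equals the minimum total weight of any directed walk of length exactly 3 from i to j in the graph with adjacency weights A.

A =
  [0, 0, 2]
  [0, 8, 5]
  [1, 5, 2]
A^⊗3 =
  [0, 0, 2]
  [0, 0, 2]
  [1, 1, 3]

Each entry (A^⊗3)_ij equals the minimum over all length-3 walks i = v_0 → v_1 → … → v_3 = j of Σ_t A[v_t][v_{t+1}]. For example, for (i, j) = (0, 2) we minimise over 9 possible intermediate vertex sequences; the minimum is 2, attained along the walk 0 → 0 → 0 → 2.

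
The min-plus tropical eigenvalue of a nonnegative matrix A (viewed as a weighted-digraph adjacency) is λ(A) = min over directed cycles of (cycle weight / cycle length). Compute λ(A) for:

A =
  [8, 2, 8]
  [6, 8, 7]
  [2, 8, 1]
λ(A) = 1

Enumerate directed cycles and compute their means (weight / length). Sample:
  cycle 0 → 0: weight = 8, length = 1, mean = 8/1 ≈ 8.000
  cycle 1 → 1: weight = 8, length = 1, mean = 8/1 ≈ 8.000
  cycle 2 → 2: weight = 1, length = 1, mean = 1/1 ≈ 1.000
  cycle 0 → 1 → 0: weight = 8, length = 2, mean = 8/2 ≈ 4.000
  cycle 0 → 2 → 0: weight = 10, length = 2, mean = 10/2 ≈ 5.000
  cycle 1 → 0 → 1: weight = 8, length = 2, mean = 8/2 ≈ 4.000
Minimum mean = 1.000, attained e.g. along the cycle 2 → 2 with weight 1 and length 1. So λ(A) = 1/1 = 1.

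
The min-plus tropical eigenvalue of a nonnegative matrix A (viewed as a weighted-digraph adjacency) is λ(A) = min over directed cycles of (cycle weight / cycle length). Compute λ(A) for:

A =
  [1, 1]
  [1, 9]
λ(A) = 1

Enumerate directed cycles and compute their means (weight / length). Sample:
  cycle 0 → 0: weight = 1, length = 1, mean = 1/1 ≈ 1.000
  cycle 1 → 1: weight = 9, length = 1, mean = 9/1 ≈ 9.000
  cycle 0 → 1 → 0: weight = 2, length = 2, mean = 2/2 ≈ 1.000
  cycle 1 → 0 → 1: weight = 2, length = 2, mean = 2/2 ≈ 1.000
Minimum mean = 1.000, attained e.g. along the cycle 0 → 0 with weight 1 and length 1. So λ(A) = 1/1 = 1.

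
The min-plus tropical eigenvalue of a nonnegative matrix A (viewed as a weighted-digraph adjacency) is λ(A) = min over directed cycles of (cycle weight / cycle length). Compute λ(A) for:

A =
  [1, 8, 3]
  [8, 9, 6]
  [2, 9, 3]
λ(A) = 1

Enumerate directed cycles and compute their means (weight / length). Sample:
  cycle 0 → 0: weight = 1, length = 1, mean = 1/1 ≈ 1.000
  cycle 1 → 1: weight = 9, length = 1, mean = 9/1 ≈ 9.000
  cycle 2 → 2: weight = 3, length = 1, mean = 3/1 ≈ 3.000
  cycle 0 → 1 → 0: weight = 16, length = 2, mean = 16/2 ≈ 8.000
  cycle 0 → 2 → 0: weight = 5, length = 2, mean = 5/2 ≈ 2.500
  cycle 1 → 0 → 1: weight = 16, length = 2, mean = 16/2 ≈ 8.000
Minimum mean = 1.000, attained e.g. along the cycle 0 → 0 with weight 1 and length 1. So λ(A) = 1/1 = 1.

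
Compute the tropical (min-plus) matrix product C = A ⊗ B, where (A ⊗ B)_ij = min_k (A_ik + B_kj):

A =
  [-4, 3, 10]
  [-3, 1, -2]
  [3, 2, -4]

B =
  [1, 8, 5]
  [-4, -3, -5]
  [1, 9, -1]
A ⊗ B =
  [-3, 0, -2]
  [-3, -2, -4]
  [-3, -1, -5]

Apply the min-plus product entry-by-entry:
  C[0][0] = min over k of (A[0][0] + B[0][0] = -4 + 1 = -3, A[0][1] + B[1][0] = 3 + -4 = -1, A[0][2] + B[2][0] = 10 + 1 = 11) = -3 (attained at k = 0)
  C[0][1] = min over k of (A[0][0] + B[0][1] = -4 + 8 = 4, A[0][1] + B[1][1] = 3 + -3 = 0, A[0][2] + B[2][1] = 10 + 9 = 19) = 0 (attained at k = 1)
  C[0][2] = min over k of (A[0][0] + B[0][2] = -4 + 5 = 1, A[0][1] + B[1][2] = 3 + -5 = -2, A[0][2] + B[2][2] = 10 + -1 = 9) = -2 (attained at k = 1)
  C[1][0] = min over k of (A[1][0] + B[0][0] = -3 + 1 = -2, A[1][1] + B[1][0] = 1 + -4 = -3, A[1][2] + B[2][0] = -2 + 1 = -1) = -3 (attained at k = 1)
  C[1][1] = min over k of (A[1][0] + B[0][1] = -3 + 8 = 5, A[1][1] + B[1][1] = 1 + -3 = -2, A[1][2] + B[2][1] = -2 + 9 = 7) = -2 (attained at k = 1)
  C[1][2] = min over k of (A[1][0] + B[0][2] = -3 + 5 = 2, A[1][1] + B[1][2] = 1 + -5 = -4, A[1][2] + B[2][2] = -2 + -1 = -3) = -4 (attained at k = 1)
  C[2][0] = min over k of (A[2][0] + B[0][0] = 3 + 1 = 4, A[2][1] + B[1][0] = 2 + -4 = -2, A[2][2] + B[2][0] = -4 + 1 = -3) = -3 (attained at k = 2)
  C[2][1] = min over k of (A[2][0] + B[0][1] = 3 + 8 = 11, A[2][1] + B[1][1] = 2 + -3 = -1, A[2][2] + B[2][1] = -4 + 9 = 5) = -1 (attained at k = 1)
  C[2][2] = min over k of (A[2][0] + B[0][2] = 3 + 5 = 8, A[2][1] + B[1][2] = 2 + -5 = -3, A[2][2] + B[2][2] = -4 + -1 = -5) = -5 (attained at k = 2)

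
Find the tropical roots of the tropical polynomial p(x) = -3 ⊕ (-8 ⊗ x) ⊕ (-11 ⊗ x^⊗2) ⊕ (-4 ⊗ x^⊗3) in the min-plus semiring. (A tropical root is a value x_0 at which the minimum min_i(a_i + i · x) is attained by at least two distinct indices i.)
Roots: {-7, 3, 5}

Each tropical root is a break point of the lower envelope of the lines y = a_i + i · x (there are 4 lines, with slopes 0, 1, ..., 3). Only the lines that attain the minimum somewhere contribute to roots; other lines are dominated. Here the surviving (envelope) indices are i = 3, i = 2, i = 1, i = 0.
Intersections between consecutive envelope lines give the roots: for adjacent envelope indices i < j the intersection is x = (a_i − a_j) / (j − i). Reading off the sorted break points: {-7, 3, 5}.
Verification: at each break x_0, at least two indices attain the minimum of min_i(a_i + i · x_0).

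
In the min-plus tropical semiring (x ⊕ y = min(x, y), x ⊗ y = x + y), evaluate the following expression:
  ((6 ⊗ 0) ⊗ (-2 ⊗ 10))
((6 ⊗ 0) ⊗ (-2 ⊗ 10)) = 14

Expand innermost to outermost. Recall ⊕ takes the minimum of its arguments and ⊗ takes their sum. Working out the expression ((6 ⊗ 0) ⊗ (-2 ⊗ 10)) gives 14.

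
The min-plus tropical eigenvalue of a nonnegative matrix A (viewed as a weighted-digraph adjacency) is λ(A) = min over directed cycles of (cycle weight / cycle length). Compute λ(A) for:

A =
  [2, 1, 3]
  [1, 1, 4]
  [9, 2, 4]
λ(A) = 1

Enumerate directed cycles and compute their means (weight / length). Sample:
  cycle 0 → 0: weight = 2, length = 1, mean = 2/1 ≈ 2.000
  cycle 1 → 1: weight = 1, length = 1, mean = 1/1 ≈ 1.000
  cycle 2 → 2: weight = 4, length = 1, mean = 4/1 ≈ 4.000
  cycle 0 → 1 → 0: weight = 2, length = 2, mean = 2/2 ≈ 1.000
  cycle 0 → 2 → 0: weight = 12, length = 2, mean = 12/2 ≈ 6.000
  cycle 1 → 0 → 1: weight = 2, length = 2, mean = 2/2 ≈ 1.000
Minimum mean = 1.000, attained e.g. along the cycle 1 → 1 with weight 1 and length 1. So λ(A) = 1/1 = 1.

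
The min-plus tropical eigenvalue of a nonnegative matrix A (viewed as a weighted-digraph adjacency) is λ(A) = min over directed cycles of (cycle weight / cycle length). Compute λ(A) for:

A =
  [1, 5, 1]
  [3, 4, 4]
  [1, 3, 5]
λ(A) = 1

Enumerate directed cycles and compute their means (weight / length). Sample:
  cycle 0 → 0: weight = 1, length = 1, mean = 1/1 ≈ 1.000
  cycle 1 → 1: weight = 4, length = 1, mean = 4/1 ≈ 4.000
  cycle 2 → 2: weight = 5, length = 1, mean = 5/1 ≈ 5.000
  cycle 0 → 1 → 0: weight = 8, length = 2, mean = 8/2 ≈ 4.000
  cycle 0 → 2 → 0: weight = 2, length = 2, mean = 2/2 ≈ 1.000
  cycle 1 → 0 → 1: weight = 8, length = 2, mean = 8/2 ≈ 4.000
Minimum mean = 1.000, attained e.g. along the cycle 0 → 0 with weight 1 and length 1. So λ(A) = 1/1 = 1.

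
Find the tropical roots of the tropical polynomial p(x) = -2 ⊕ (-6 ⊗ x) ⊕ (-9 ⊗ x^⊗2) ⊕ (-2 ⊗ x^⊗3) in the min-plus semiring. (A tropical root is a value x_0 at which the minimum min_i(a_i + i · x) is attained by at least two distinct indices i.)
Roots: {-7, 3, 4}

Each tropical root is a break point of the lower envelope of the lines y = a_i + i · x (there are 4 lines, with slopes 0, 1, ..., 3). Only the lines that attain the minimum somewhere contribute to roots; other lines are dominated. Here the surviving (envelope) indices are i = 3, i = 2, i = 1, i = 0.
Intersections between consecutive envelope lines give the roots: for adjacent envelope indices i < j the intersection is x = (a_i − a_j) / (j − i). Reading off the sorted break points: {-7, 3, 4}.
Verification: at each break x_0, at least two indices attain the minimum of min_i(a_i + i · x_0).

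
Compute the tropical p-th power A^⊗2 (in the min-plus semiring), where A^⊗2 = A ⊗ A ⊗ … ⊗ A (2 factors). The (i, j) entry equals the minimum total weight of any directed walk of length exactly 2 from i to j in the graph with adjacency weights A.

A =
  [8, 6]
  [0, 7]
A^⊗2 =
  [6, 13]
  [7, 6]

Each entry (A^⊗2)_ij equals the minimum over all length-2 walks i = v_0 → v_1 → … → v_2 = j of Σ_t A[v_t][v_{t+1}]. For example, for (i, j) = (0, 1) we minimise over 2 possible intermediate vertex sequences; the minimum is 13, attained along the walk 0 → 1 → 1.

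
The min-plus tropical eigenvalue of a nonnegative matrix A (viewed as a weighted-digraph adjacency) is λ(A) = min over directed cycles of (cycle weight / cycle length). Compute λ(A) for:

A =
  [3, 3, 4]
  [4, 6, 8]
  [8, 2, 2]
λ(A) = 2

Enumerate directed cycles and compute their means (weight / length). Sample:
  cycle 0 → 0: weight = 3, length = 1, mean = 3/1 ≈ 3.000
  cycle 1 → 1: weight = 6, length = 1, mean = 6/1 ≈ 6.000
  cycle 2 → 2: weight = 2, length = 1, mean = 2/1 ≈ 2.000
  cycle 0 → 1 → 0: weight = 7, length = 2, mean = 7/2 ≈ 3.500
  cycle 0 → 2 → 0: weight = 12, length = 2, mean = 12/2 ≈ 6.000
  cycle 1 → 0 → 1: weight = 7, length = 2, mean = 7/2 ≈ 3.500
Minimum mean = 2.000, attained e.g. along the cycle 2 → 2 with weight 2 and length 1. So λ(A) = 2/1 = 2.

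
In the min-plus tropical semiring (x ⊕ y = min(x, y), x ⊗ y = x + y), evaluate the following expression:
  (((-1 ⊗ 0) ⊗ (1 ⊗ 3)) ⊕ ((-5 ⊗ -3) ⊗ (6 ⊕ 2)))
(((-1 ⊗ 0) ⊗ (1 ⊗ 3)) ⊕ ((-5 ⊗ -3) ⊗ (6 ⊕ 2))) = -6

Expand innermost to outermost. Recall ⊕ takes the minimum of its arguments and ⊗ takes their sum. Working out the expression (((-1 ⊗ 0) ⊗ (1 ⊗ 3)) ⊕ ((-5 ⊗ -3) ⊗ (6 ⊕ 2))) gives -6.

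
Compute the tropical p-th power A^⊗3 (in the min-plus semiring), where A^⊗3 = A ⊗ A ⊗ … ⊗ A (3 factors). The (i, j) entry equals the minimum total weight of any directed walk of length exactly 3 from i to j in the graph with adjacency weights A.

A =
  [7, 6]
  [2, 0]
A^⊗3 =
  [8, 6]
  [2, 0]

Each entry (A^⊗3)_ij equals the minimum over all length-3 walks i = v_0 → v_1 → … → v_3 = j of Σ_t A[v_t][v_{t+1}]. For example, for (i, j) = (0, 1) we minimise over 4 possible intermediate vertex sequences; the minimum is 6, attained along the walk 0 → 1 → 1 → 1.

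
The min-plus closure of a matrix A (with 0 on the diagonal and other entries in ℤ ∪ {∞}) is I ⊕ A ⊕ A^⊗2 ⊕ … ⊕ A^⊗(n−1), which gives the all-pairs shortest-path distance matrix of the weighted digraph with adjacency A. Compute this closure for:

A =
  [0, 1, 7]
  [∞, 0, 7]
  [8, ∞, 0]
Closure =
  [0, 1, 7]
  [15, 0, 7]
  [8, 9, 0]

This is the Floyd-Warshall all-pairs shortest-path computation. For each intermediate vertex k = 0, 1, …, 2, update dist[i][j] ← min(dist[i][j], dist[i][k] + dist[k][j]). The final matrix gives, for each (i, j), the minimum total weight of any directed path from i to j (possibly empty when i = j).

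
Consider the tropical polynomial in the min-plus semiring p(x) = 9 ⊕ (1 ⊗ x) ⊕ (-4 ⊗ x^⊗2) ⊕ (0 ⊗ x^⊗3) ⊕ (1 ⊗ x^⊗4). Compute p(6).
p(6) = 7

A tropical monomial a ⊗ x^⊗i evaluates to a + i · x. Evaluating each term at x = 6:
  Term 0 contributes 9 + 0 · 6 = 9
  Term 1 contributes 1 + 1 · 6 = 7
  Term 2 contributes -4 + 2 · 6 = 8
  Term 3 contributes 0 + 3 · 6 = 18
  Term 4 contributes 1 + 4 · 6 = 25
p(6) = ⊕ of these = min[9, 7, 8, 18, 25] = 7.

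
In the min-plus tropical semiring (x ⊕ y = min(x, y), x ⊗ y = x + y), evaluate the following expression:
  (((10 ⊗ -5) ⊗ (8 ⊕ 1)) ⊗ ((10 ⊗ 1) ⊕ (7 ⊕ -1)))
(((10 ⊗ -5) ⊗ (8 ⊕ 1)) ⊗ ((10 ⊗ 1) ⊕ (7 ⊕ -1))) = 5

Expand innermost to outermost. Recall ⊕ takes the minimum of its arguments and ⊗ takes their sum. Working out the expression (((10 ⊗ -5) ⊗ (8 ⊕ 1)) ⊗ ((10 ⊗ 1) ⊕ (7 ⊕ -1))) gives 5.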